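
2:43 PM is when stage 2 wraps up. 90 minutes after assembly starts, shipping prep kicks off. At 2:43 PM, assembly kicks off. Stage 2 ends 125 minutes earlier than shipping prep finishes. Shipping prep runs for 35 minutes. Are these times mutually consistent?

Yes

Shipping prep starts at 2:43 PM + 90 min = 4:13 PM.
Shipping prep ends at 4:13 PM + 35 min = 4:48 PM.
Stage 2 ends at 4:48 PM − 125 min = 2:43 PM.
That matches the stated 2:43 PM, so the schedule is consistent.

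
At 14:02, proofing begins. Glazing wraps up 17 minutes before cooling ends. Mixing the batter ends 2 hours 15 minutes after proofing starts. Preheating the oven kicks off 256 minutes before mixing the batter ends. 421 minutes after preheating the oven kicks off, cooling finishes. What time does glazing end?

18:45

Mixing the batter ends at 14:02 + 135 min = 16:17.
Preheating the oven starts at 16:17 − 256 min = 12:01.
Cooling ends at 12:01 + 421 min = 19:02.
Glazing ends at 19:02 − 17 min = 18:45.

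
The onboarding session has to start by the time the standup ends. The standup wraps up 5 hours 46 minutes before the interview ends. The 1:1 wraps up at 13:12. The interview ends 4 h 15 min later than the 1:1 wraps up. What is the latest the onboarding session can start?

The interview ends at 13:12 + 255 min = 17:27.
The standup ends at 17:27 − 346 min = 11:41.
The onboarding session is bounded by the standup, so the latest it can start is 11:41.

11:41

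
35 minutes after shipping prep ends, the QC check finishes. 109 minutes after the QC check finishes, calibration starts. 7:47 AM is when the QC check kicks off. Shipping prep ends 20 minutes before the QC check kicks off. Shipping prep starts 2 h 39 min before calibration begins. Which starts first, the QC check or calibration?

the QC check

Shipping prep ends at 7:47 AM − 20 min = 7:27 AM.
The QC check ends at 7:27 AM + 35 min = 8:02 AM.
Calibration starts at 8:02 AM + 109 min = 9:51 AM.
The QC check starts at 7:47 AM and calibration starts at 9:51 AM, so the QC check is first.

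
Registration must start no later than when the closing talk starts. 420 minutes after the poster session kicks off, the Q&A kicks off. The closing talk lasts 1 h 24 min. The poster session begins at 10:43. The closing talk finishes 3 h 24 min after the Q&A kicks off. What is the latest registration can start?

The Q&A starts at 10:43 + 420 min = 17:43.
The closing talk ends at 17:43 + 204 min = 21:07.
The closing talk starts at 21:07 − 84 min = 19:43.
Registration is bounded by the closing talk, so the latest it can start is 19:43.

19:43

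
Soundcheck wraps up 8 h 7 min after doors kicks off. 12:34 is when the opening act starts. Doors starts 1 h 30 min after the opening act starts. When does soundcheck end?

22:11

Doors starts at 12:34 + 90 min = 14:04.
Soundcheck ends at 14:04 + 487 min = 22:11.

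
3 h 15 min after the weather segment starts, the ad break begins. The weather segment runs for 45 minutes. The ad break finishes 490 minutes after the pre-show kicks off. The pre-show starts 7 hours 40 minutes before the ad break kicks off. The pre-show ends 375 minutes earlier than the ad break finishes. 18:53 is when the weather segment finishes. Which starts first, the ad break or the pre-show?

the pre-show

The weather segment starts at 18:53 − 45 min = 18:08.
The ad break starts at 18:08 + 195 min = 21:23.
The pre-show starts at 21:23 − 460 min = 13:43.
The ad break starts at 21:23 and the pre-show starts at 13:43, so the pre-show is first.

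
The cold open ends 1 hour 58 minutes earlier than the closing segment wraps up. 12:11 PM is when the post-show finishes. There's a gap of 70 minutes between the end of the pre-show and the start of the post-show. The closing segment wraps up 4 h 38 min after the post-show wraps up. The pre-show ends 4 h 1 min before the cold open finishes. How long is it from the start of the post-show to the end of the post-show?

11 minutes

The closing segment ends at 12:11 PM + 278 min = 4:49 PM.
The cold open ends at 4:49 PM − 118 min = 2:51 PM.
The pre-show ends at 2:51 PM − 241 min = 10:50 AM.
The post-show starts at 10:50 AM + 70 min = 12:00 PM.
From 12:00 PM to 12:11 PM is 11 minutes.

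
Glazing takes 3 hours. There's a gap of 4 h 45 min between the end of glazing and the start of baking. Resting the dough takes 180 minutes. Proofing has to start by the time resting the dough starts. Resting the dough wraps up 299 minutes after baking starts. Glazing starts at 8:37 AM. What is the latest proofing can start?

Glazing ends at 8:37 AM + 180 min = 11:37 AM.
Baking starts at 11:37 AM + 285 min = 4:22 PM.
Resting the dough ends at 4:22 PM + 299 min = 9:21 PM.
Resting the dough starts at 9:21 PM − 180 min = 6:21 PM.
Proofing is bounded by resting the dough, so the latest it can start is 6:21 PM.

6:21 PM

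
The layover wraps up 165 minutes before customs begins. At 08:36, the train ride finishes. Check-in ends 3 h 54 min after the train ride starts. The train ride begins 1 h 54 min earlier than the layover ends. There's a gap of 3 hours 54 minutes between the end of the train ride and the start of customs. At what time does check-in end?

11:45

Customs starts at 08:36 + 234 min = 12:30.
The layover ends at 12:30 − 165 min = 09:45.
The train ride starts at 09:45 − 114 min = 07:51.
Check-in ends at 07:51 + 234 min = 11:45.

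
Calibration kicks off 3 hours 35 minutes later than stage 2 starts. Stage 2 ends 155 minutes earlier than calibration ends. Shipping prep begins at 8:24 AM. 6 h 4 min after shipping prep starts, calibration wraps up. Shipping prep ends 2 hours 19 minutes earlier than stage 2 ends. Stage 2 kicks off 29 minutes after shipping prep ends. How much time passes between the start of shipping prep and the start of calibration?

5 hours 14 minutes

Calibration ends at 8:24 AM + 364 min = 2:28 PM.
Stage 2 ends at 2:28 PM − 155 min = 11:53 AM.
Shipping prep ends at 11:53 AM − 139 min = 9:34 AM.
Stage 2 starts at 9:34 AM + 29 min = 10:03 AM.
Calibration starts at 10:03 AM + 215 min = 1:38 PM.
From 8:24 AM to 1:38 PM is 5 hours 14 minutes.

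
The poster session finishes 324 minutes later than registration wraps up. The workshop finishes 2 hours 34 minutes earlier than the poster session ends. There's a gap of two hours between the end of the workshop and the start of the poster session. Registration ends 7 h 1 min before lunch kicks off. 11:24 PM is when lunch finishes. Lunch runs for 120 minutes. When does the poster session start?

7:13 PM

Lunch starts at 11:24 PM − 120 min = 9:24 PM.
Registration ends at 9:24 PM − 421 min = 2:23 PM.
The poster session ends at 2:23 PM + 324 min = 7:47 PM.
The workshop ends at 7:47 PM − 154 min = 5:13 PM.
The poster session starts at 5:13 PM + 120 min = 7:13 PM.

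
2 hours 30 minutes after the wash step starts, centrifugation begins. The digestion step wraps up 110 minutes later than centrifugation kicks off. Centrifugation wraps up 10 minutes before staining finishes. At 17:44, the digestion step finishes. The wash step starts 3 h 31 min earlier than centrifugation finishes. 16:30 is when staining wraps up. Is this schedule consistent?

Centrifugation ends at 16:30 − 10 min = 16:20.
The wash step starts at 16:20 − 211 min = 12:49.
Centrifugation starts at 12:49 + 150 min = 15:19.
The digestion step ends at 15:19 + 110 min = 17:09.
But the digestion step is also said to end at 17:44 — a 35-minute conflict.

No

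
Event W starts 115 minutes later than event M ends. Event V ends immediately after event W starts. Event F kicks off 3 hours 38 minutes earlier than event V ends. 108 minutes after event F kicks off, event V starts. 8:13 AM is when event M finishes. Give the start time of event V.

Event W starts at 8:13 AM + 115 min = 10:08 AM.
So event V ends at 10:08 AM.
Event F starts at 10:08 AM − 218 min = 6:30 AM.
Event V starts at 6:30 AM + 108 min = 8:18 AM.

8:18 AM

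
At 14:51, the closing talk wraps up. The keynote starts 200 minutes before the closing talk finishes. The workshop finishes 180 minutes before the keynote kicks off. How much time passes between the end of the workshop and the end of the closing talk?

6 h 20 min

The keynote starts at 14:51 − 200 min = 11:31.
The workshop ends at 11:31 − 180 min = 08:31.
From 08:31 to 14:51 is 6 h 20 min.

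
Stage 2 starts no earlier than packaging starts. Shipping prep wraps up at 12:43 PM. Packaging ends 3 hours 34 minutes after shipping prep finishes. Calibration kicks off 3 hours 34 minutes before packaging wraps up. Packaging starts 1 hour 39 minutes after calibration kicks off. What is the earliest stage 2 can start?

Packaging ends at 12:43 PM + 214 min = 4:17 PM.
Calibration starts at 4:17 PM − 214 min = 12:43 PM.
Packaging starts at 12:43 PM + 99 min = 2:22 PM.
Stage 2 is bounded by packaging, so the earliest it can start is 2:22 PM.

2:22 PM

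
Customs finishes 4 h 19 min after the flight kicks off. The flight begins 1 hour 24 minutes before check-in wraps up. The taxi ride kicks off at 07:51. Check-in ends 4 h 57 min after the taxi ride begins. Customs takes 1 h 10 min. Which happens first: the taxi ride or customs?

the taxi ride

Check-in ends at 07:51 + 297 min = 12:48.
The flight starts at 12:48 − 84 min = 11:24.
Customs ends at 11:24 + 259 min = 15:43.
Customs starts at 15:43 − 70 min = 14:33.
The taxi ride starts at 07:51 and customs starts at 14:33, so the taxi ride is first.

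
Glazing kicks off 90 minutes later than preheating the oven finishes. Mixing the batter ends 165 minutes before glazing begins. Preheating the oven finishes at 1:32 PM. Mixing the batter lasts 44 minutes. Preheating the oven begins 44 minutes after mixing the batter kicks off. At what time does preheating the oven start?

12:17 PM

Glazing starts at 1:32 PM + 90 min = 3:02 PM.
Mixing the batter ends at 3:02 PM − 165 min = 12:17 PM.
Mixing the batter starts at 12:17 PM − 44 min = 11:33 AM.
Preheating the oven starts at 11:33 AM + 44 min = 12:17 PM.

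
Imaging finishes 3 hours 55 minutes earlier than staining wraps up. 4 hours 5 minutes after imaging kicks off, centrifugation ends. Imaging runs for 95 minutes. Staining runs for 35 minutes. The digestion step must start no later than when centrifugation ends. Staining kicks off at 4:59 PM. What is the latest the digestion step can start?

4:09 PM

Staining ends at 4:59 PM + 35 min = 5:34 PM.
Imaging ends at 5:34 PM − 235 min = 1:39 PM.
Imaging starts at 1:39 PM − 95 min = 12:04 PM.
Centrifugation ends at 12:04 PM + 245 min = 4:09 PM.
The digestion step is bounded by centrifugation, so the latest it can start is 4:09 PM.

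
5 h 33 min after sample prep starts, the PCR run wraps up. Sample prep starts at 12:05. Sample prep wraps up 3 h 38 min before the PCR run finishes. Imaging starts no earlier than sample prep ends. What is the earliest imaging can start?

The PCR run ends at 12:05 + 333 min = 17:38.
Sample prep ends at 17:38 − 218 min = 14:00.
Imaging is bounded by sample prep, so the earliest it can start is 14:00.

14:00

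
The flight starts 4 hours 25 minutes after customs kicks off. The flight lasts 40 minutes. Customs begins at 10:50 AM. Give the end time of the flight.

3:55 PM

The flight starts at 10:50 AM + 265 min = 3:15 PM.
The flight ends at 3:15 PM + 40 min = 3:55 PM.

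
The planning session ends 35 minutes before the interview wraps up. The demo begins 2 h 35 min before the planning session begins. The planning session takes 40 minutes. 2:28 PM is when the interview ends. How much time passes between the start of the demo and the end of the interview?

The planning session ends at 2:28 PM − 35 min = 1:53 PM.
The planning session starts at 1:53 PM − 40 min = 1:13 PM.
The demo starts at 1:13 PM − 155 min = 10:38 AM.
From 10:38 AM to 2:28 PM is 3 hours 50 minutes.

3 hours 50 minutes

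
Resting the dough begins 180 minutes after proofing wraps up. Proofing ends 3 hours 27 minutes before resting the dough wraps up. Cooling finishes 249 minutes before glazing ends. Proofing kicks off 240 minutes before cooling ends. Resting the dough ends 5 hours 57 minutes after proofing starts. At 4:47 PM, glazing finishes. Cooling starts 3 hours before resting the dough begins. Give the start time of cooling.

Cooling ends at 4:47 PM − 249 min = 12:38 PM.
Proofing starts at 12:38 PM − 240 min = 8:38 AM.
Resting the dough ends at 8:38 AM + 357 min = 2:35 PM.
Proofing ends at 2:35 PM − 207 min = 11:08 AM.
Resting the dough starts at 11:08 AM + 180 min = 2:08 PM.
Cooling starts at 2:08 PM − 180 min = 11:08 AM.

11:08 AM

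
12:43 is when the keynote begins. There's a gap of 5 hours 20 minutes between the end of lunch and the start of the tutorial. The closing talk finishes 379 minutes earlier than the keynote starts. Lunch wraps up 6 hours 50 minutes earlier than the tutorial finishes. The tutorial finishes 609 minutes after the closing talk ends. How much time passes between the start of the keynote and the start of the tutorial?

2 hours 20 minutes

The closing talk ends at 12:43 − 379 min = 06:24.
The tutorial ends at 06:24 + 609 min = 16:33.
Lunch ends at 16:33 − 410 min = 09:43.
The tutorial starts at 09:43 + 320 min = 15:03.
From 12:43 to 15:03 is 2 hours 20 minutes.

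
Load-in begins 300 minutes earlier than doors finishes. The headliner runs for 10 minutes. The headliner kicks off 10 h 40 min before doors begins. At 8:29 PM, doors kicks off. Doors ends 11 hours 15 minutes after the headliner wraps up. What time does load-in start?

The headliner starts at 8:29 PM − 640 min = 9:49 AM.
The headliner ends at 9:49 AM + 10 min = 9:59 AM.
Doors ends at 9:59 AM + 675 min = 9:14 PM.
Load-in starts at 9:14 PM − 300 min = 4:14 PM.

4:14 PM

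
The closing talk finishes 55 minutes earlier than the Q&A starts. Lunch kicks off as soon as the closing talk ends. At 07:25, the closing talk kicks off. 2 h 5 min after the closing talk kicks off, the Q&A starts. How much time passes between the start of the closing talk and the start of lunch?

The Q&A starts at 07:25 + 125 min = 09:30.
The closing talk ends at 09:30 − 55 min = 08:35.
So lunch starts at 08:35.
From 07:25 to 08:35 is 1 hour 10 minutes.

1 hour 10 minutes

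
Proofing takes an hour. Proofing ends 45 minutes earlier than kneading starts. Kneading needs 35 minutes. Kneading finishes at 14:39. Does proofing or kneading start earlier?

proofing

Kneading starts at 14:39 − 35 min = 14:04.
Proofing ends at 14:04 − 45 min = 13:19.
Proofing starts at 13:19 − 60 min = 12:19.
Proofing starts at 12:19 and kneading starts at 14:04, so proofing is first.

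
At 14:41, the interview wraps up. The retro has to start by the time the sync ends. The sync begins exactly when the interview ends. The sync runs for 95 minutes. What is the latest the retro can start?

16:16

The sync starts at 14:41.
The sync ends at 14:41 + 95 min = 16:16.
The retro is bounded by the sync, so the latest it can start is 16:16.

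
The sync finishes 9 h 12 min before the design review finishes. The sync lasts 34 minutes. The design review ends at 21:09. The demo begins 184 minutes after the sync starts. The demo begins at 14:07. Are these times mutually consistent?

No

The sync ends at 21:09 − 552 min = 11:57.
The sync starts at 11:57 − 34 min = 11:23.
The demo starts at 11:23 + 184 min = 14:27.
But the demo is also said to start at 14:07 — a 20-minute conflict.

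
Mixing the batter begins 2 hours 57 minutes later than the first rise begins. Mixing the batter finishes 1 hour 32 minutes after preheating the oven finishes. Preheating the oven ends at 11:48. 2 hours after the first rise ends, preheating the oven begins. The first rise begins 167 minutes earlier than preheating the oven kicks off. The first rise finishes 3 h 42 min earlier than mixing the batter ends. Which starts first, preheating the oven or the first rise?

the first rise

Mixing the batter ends at 11:48 + 92 min = 13:20.
The first rise ends at 13:20 − 222 min = 09:38.
Preheating the oven starts at 09:38 + 120 min = 11:38.
The first rise starts at 11:38 − 167 min = 08:51.
Preheating the oven starts at 11:38 and the first rise starts at 08:51, so the first rise is first.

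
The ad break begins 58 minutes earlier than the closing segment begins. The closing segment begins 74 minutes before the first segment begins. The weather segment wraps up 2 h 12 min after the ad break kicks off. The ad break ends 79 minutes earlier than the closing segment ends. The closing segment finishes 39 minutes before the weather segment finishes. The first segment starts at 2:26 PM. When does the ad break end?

The closing segment starts at 2:26 PM − 74 min = 1:12 PM.
The ad break starts at 1:12 PM − 58 min = 12:14 PM.
The weather segment ends at 12:14 PM + 132 min = 2:26 PM.
The closing segment ends at 2:26 PM − 39 min = 1:47 PM.
The ad break ends at 1:47 PM − 79 min = 12:28 PM.

12:28 PM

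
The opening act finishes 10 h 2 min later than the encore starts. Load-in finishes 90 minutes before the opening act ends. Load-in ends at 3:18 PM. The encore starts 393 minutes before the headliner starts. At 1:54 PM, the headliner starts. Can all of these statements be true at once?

No

The encore starts at 1:54 PM − 393 min = 7:21 AM.
The opening act ends at 7:21 AM + 602 min = 5:23 PM.
Load-in ends at 5:23 PM − 90 min = 3:53 PM.
But load-in is also said to end at 3:18 PM — a 35-minute conflict.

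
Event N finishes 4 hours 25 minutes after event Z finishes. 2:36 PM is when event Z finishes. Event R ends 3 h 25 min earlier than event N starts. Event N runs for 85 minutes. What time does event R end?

Event N ends at 2:36 PM + 265 min = 7:01 PM.
Event N starts at 7:01 PM − 85 min = 5:36 PM.
Event R ends at 5:36 PM − 205 min = 2:11 PM.

2:11 PM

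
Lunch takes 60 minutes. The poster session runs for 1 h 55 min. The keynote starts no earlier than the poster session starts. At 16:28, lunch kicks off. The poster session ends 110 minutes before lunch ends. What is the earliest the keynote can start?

Lunch ends at 16:28 + 60 min = 17:28.
The poster session ends at 17:28 − 110 min = 15:38.
The poster session starts at 15:38 − 115 min = 13:43.
The keynote is bounded by the poster session, so the earliest it can start is 13:43.

13:43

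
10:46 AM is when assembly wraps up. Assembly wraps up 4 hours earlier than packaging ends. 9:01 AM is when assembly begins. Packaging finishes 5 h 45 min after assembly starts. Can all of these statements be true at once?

Yes

Packaging ends at 9:01 AM + 345 min = 2:46 PM.
Assembly ends at 2:46 PM − 240 min = 10:46 AM.
That matches the stated 10:46 AM, so the schedule is consistent.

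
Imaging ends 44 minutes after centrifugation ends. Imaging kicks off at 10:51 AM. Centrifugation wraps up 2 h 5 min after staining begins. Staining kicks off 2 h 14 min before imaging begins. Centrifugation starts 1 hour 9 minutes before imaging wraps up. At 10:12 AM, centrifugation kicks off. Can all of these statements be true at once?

Staining starts at 10:51 AM − 134 min = 8:37 AM.
Centrifugation ends at 8:37 AM + 125 min = 10:42 AM.
Imaging ends at 10:42 AM + 44 min = 11:26 AM.
Centrifugation starts at 11:26 AM − 69 min = 10:17 AM.
But centrifugation is also said to start at 10:12 AM — a 5-minute conflict.

No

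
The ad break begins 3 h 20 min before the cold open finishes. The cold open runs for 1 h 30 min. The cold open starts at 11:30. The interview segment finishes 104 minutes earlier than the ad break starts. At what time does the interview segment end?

The cold open ends at 11:30 + 90 min = 13:00.
The ad break starts at 13:00 − 200 min = 09:40.
The interview segment ends at 09:40 − 104 min = 07:56.

07:56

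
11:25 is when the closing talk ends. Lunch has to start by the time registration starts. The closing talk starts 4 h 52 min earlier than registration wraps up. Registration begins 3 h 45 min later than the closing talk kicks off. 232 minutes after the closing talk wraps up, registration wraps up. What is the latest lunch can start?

14:10

Registration ends at 11:25 + 232 min = 15:17.
The closing talk starts at 15:17 − 292 min = 10:25.
Registration starts at 10:25 + 225 min = 14:10.
Lunch is bounded by registration, so the latest it can start is 14:10.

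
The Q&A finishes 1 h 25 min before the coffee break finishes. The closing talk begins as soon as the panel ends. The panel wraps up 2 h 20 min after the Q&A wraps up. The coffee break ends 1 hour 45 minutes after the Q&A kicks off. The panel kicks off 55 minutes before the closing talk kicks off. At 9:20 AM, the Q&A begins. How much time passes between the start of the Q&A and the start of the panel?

105 minutes

The coffee break ends at 9:20 AM + 105 min = 11:05 AM.
The Q&A ends at 11:05 AM − 85 min = 9:40 AM.
The panel ends at 9:40 AM + 140 min = 12:00 PM.
So the closing talk starts at 12:00 PM.
The panel starts at 12:00 PM − 55 min = 11:05 AM.
From 9:20 AM to 11:05 AM is 105 minutes.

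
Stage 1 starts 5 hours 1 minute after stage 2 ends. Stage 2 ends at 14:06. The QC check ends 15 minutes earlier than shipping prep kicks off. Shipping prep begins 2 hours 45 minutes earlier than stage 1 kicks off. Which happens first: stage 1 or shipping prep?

Stage 1 starts at 14:06 + 301 min = 19:07.
Shipping prep starts at 19:07 − 165 min = 16:22.
Stage 1 starts at 19:07 and shipping prep starts at 16:22, so shipping prep is first.

shipping prep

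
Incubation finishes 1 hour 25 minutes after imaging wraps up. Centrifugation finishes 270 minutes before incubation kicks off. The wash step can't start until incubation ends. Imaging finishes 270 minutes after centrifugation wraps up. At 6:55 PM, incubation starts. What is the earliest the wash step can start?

8:20 PM

Centrifugation ends at 6:55 PM − 270 min = 2:25 PM.
Imaging ends at 2:25 PM + 270 min = 6:55 PM.
Incubation ends at 6:55 PM + 85 min = 8:20 PM.
The wash step is bounded by incubation, so the earliest it can start is 8:20 PM.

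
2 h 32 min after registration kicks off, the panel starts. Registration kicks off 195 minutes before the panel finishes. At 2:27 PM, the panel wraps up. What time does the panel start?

Registration starts at 2:27 PM − 195 min = 11:12 AM.
The panel starts at 11:12 AM + 152 min = 1:44 PM.

1:44 PM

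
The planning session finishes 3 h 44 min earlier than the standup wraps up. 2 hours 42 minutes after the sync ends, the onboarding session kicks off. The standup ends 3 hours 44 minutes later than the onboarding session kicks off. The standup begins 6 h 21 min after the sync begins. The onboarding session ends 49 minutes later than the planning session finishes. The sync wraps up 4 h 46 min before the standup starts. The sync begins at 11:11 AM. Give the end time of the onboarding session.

The standup starts at 11:11 AM + 381 min = 5:32 PM.
The sync ends at 5:32 PM − 286 min = 12:46 PM.
The onboarding session starts at 12:46 PM + 162 min = 3:28 PM.
The standup ends at 3:28 PM + 224 min = 7:12 PM.
The planning session ends at 7:12 PM − 224 min = 3:28 PM.
The onboarding session ends at 3:28 PM + 49 min = 4:17 PM.

4:17 PM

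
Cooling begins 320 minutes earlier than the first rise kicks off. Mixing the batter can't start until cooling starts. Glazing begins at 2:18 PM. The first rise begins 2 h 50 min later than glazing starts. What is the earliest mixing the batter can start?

11:48 AM

The first rise starts at 2:18 PM + 170 min = 5:08 PM.
Cooling starts at 5:08 PM − 320 min = 11:48 AM.
Mixing the batter is bounded by cooling, so the earliest it can start is 11:48 AM.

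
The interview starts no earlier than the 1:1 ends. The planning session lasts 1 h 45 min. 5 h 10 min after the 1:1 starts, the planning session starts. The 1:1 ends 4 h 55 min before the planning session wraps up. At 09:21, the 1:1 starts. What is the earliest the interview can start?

11:21

The planning session starts at 09:21 + 310 min = 14:31.
The planning session ends at 14:31 + 105 min = 16:16.
The 1:1 ends at 16:16 − 295 min = 11:21.
The interview is bounded by the 1:1, so the earliest it can start is 11:21.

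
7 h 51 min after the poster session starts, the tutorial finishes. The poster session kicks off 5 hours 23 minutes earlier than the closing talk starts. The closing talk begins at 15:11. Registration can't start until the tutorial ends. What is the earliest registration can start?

The poster session starts at 15:11 − 323 min = 09:48.
The tutorial ends at 09:48 + 471 min = 17:39.
Registration is bounded by the tutorial, so the earliest it can start is 17:39.

17:39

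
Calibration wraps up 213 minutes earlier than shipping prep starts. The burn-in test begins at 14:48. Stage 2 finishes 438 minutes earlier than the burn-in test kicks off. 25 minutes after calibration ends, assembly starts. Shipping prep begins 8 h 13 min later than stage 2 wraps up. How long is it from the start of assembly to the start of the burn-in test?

2 h 13 min

Stage 2 ends at 14:48 − 438 min = 07:30.
Shipping prep starts at 07:30 + 493 min = 15:43.
Calibration ends at 15:43 − 213 min = 12:10.
Assembly starts at 12:10 + 25 min = 12:35.
From 12:35 to 14:48 is 2 h 13 min.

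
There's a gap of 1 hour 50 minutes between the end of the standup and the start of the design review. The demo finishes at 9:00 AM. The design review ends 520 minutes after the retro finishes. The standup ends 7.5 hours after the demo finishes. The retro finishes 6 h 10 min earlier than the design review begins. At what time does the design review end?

The standup ends at 9:00 AM + 450 min = 4:30 PM.
The design review starts at 4:30 PM + 110 min = 6:20 PM.
The retro ends at 6:20 PM − 370 min = 12:10 PM.
The design review ends at 12:10 PM + 520 min = 8:50 PM.

8:50 PM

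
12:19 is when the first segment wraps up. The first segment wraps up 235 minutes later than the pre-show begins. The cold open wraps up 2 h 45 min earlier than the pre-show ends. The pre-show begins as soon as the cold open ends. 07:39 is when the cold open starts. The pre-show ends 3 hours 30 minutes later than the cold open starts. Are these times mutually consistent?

The pre-show ends at 07:39 + 210 min = 11:09.
The cold open ends at 11:09 − 165 min = 08:24.
So the pre-show starts at 08:24.
The first segment ends at 08:24 + 235 min = 12:19.
That matches the stated 12:19, so the schedule is consistent.

Yes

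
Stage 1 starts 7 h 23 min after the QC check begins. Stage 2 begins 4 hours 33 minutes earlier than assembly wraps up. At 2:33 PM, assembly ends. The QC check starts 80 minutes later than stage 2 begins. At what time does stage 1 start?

6:43 PM

Stage 2 starts at 2:33 PM − 273 min = 10:00 AM.
The QC check starts at 10:00 AM + 80 min = 11:20 AM.
Stage 1 starts at 11:20 AM + 443 min = 6:43 PM.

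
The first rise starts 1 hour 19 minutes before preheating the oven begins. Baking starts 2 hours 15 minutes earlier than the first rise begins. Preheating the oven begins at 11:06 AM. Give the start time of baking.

The first rise starts at 11:06 AM − 79 min = 9:47 AM.
Baking starts at 9:47 AM − 135 min = 7:32 AM.

7:32 AM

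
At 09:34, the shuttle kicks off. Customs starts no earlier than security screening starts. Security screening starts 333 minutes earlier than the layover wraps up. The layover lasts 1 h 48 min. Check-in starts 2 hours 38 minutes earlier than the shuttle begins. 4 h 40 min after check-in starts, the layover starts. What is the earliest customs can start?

Check-in starts at 09:34 − 158 min = 06:56.
The layover starts at 06:56 + 280 min = 11:36.
The layover ends at 11:36 + 108 min = 13:24.
Security screening starts at 13:24 − 333 min = 07:51.
Customs is bounded by security screening, so the earliest it can start is 07:51.

07:51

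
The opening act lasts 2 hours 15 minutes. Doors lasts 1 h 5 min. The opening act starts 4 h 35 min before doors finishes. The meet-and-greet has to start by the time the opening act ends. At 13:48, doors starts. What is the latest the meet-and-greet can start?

Doors ends at 13:48 + 65 min = 14:53.
The opening act starts at 14:53 − 275 min = 10:18.
The opening act ends at 10:18 + 135 min = 12:33.
The meet-and-greet is bounded by the opening act, so the latest it can start is 12:33.

12:33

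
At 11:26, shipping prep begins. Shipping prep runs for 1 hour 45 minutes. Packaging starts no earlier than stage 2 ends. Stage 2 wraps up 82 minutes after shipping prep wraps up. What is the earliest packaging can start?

14:33

Shipping prep ends at 11:26 + 105 min = 13:11.
Stage 2 ends at 13:11 + 82 min = 14:33.
Packaging is bounded by stage 2, so the earliest it can start is 14:33.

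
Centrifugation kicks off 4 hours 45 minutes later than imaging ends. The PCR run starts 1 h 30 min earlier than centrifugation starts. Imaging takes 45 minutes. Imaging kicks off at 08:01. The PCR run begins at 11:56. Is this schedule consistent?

No

Imaging ends at 08:01 + 45 min = 08:46.
Centrifugation starts at 08:46 + 285 min = 13:31.
The PCR run starts at 13:31 − 90 min = 12:01.
But the PCR run is also said to start at 11:56 — a 5-minute conflict.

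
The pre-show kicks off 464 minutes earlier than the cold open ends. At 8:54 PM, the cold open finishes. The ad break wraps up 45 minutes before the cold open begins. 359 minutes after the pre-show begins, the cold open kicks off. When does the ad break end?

The pre-show starts at 8:54 PM − 464 min = 1:10 PM.
The cold open starts at 1:10 PM + 359 min = 7:09 PM.
The ad break ends at 7:09 PM − 45 min = 6:24 PM.

6:24 PM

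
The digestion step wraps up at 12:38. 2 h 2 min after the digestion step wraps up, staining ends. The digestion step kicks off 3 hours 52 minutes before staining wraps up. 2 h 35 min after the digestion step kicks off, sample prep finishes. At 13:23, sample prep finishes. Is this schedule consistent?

Staining ends at 12:38 + 122 min = 14:40.
The digestion step starts at 14:40 − 232 min = 10:48.
Sample prep ends at 10:48 + 155 min = 13:23.
That matches the stated 13:23, so the schedule is consistent.

Yes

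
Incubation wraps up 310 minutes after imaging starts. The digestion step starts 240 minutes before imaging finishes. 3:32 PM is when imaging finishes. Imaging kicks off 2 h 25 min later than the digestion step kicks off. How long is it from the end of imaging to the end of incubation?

The digestion step starts at 3:32 PM − 240 min = 11:32 AM.
Imaging starts at 11:32 AM + 145 min = 1:57 PM.
Incubation ends at 1:57 PM + 310 min = 7:07 PM.
From 3:32 PM to 7:07 PM is 3 h 35 min.

3 h 35 min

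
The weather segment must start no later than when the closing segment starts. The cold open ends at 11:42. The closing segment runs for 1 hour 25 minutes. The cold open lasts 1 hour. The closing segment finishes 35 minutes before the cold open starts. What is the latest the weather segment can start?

08:42

The cold open starts at 11:42 − 60 min = 10:42.
The closing segment ends at 10:42 − 35 min = 10:07.
The closing segment starts at 10:07 − 85 min = 08:42.
The weather segment is bounded by the closing segment, so the latest it can start is 08:42.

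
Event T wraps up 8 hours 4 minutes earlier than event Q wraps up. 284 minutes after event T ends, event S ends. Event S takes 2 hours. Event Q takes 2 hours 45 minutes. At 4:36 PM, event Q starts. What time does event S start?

2:01 PM

Event Q ends at 4:36 PM + 165 min = 7:21 PM.
Event T ends at 7:21 PM − 484 min = 11:17 AM.
Event S ends at 11:17 AM + 284 min = 4:01 PM.
Event S starts at 4:01 PM − 120 min = 2:01 PM.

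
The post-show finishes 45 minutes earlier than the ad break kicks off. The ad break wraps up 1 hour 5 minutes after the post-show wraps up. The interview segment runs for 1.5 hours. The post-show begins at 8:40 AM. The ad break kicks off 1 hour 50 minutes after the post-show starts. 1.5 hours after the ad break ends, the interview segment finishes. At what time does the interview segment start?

The ad break starts at 8:40 AM + 110 min = 10:30 AM.
The post-show ends at 10:30 AM − 45 min = 9:45 AM.
The ad break ends at 9:45 AM + 65 min = 10:50 AM.
The interview segment ends at 10:50 AM + 90 min = 12:20 PM.
The interview segment starts at 12:20 PM − 90 min = 10:50 AM.

10:50 AM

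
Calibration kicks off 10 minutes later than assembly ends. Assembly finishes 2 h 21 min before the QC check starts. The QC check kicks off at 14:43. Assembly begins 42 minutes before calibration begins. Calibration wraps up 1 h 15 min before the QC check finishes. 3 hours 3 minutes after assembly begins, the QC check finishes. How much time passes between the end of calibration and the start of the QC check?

65 minutes

Assembly ends at 14:43 − 141 min = 12:22.
Calibration starts at 12:22 + 10 min = 12:32.
Assembly starts at 12:32 − 42 min = 11:50.
The QC check ends at 11:50 + 183 min = 14:53.
Calibration ends at 14:53 − 75 min = 13:38.
From 13:38 to 14:43 is 65 minutes.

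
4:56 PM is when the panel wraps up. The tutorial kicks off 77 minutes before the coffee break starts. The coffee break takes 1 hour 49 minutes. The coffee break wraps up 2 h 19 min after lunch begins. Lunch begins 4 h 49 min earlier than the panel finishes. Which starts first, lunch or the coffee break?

Lunch starts at 4:56 PM − 289 min = 12:07 PM.
The coffee break ends at 12:07 PM + 139 min = 2:26 PM.
The coffee break starts at 2:26 PM − 109 min = 12:37 PM.
Lunch starts at 12:07 PM and the coffee break starts at 12:37 PM, so lunch is first.

lunch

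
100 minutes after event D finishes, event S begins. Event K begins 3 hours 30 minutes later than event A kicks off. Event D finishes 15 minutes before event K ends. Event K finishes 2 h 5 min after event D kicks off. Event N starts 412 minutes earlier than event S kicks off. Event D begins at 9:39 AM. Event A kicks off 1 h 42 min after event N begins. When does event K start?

Event K ends at 9:39 AM + 125 min = 11:44 AM.
Event D ends at 11:44 AM − 15 min = 11:29 AM.
Event S starts at 11:29 AM + 100 min = 1:09 PM.
Event N starts at 1:09 PM − 412 min = 6:17 AM.
Event A starts at 6:17 AM + 102 min = 7:59 AM.
Event K starts at 7:59 AM + 210 min = 11:29 AM.

11:29 AM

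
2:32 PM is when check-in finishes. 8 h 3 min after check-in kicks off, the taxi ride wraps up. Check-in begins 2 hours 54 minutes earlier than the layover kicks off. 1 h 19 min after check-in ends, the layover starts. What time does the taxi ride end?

The layover starts at 2:32 PM + 79 min = 3:51 PM.
Check-in starts at 3:51 PM − 174 min = 12:57 PM.
The taxi ride ends at 12:57 PM + 483 min = 9:00 PM.

9:00 PM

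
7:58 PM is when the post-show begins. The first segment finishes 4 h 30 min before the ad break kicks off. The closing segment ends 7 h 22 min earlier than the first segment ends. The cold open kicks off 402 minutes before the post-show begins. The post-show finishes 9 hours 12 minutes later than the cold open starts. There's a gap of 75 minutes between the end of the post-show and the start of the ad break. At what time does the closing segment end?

11:51 AM

The cold open starts at 7:58 PM − 402 min = 1:16 PM.
The post-show ends at 1:16 PM + 552 min = 10:28 PM.
The ad break starts at 10:28 PM + 75 min = 11:43 PM.
The first segment ends at 11:43 PM − 270 min = 7:13 PM.
The closing segment ends at 7:13 PM − 442 min = 11:51 AM.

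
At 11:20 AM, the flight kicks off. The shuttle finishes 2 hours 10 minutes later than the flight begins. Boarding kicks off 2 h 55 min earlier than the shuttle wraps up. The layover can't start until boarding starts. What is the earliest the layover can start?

The shuttle ends at 11:20 AM + 130 min = 1:30 PM.
Boarding starts at 1:30 PM − 175 min = 10:35 AM.
The layover is bounded by boarding, so the earliest it can start is 10:35 AM.

10:35 AM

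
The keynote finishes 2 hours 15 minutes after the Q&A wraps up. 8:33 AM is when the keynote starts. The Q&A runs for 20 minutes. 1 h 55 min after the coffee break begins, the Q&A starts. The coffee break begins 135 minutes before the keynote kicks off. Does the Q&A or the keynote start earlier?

the Q&A

The coffee break starts at 8:33 AM − 135 min = 6:18 AM.
The Q&A starts at 6:18 AM + 115 min = 8:13 AM.
The Q&A starts at 8:13 AM and the keynote starts at 8:33 AM, so the Q&A is first.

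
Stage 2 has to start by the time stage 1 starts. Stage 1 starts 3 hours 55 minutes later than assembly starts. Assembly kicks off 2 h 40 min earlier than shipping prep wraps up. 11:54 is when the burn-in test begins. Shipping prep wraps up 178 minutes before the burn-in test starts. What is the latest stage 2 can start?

Shipping prep ends at 11:54 − 178 min = 08:56.
Assembly starts at 08:56 − 160 min = 06:16.
Stage 1 starts at 06:16 + 235 min = 10:11.
Stage 2 is bounded by stage 1, so the latest it can start is 10:11.

10:11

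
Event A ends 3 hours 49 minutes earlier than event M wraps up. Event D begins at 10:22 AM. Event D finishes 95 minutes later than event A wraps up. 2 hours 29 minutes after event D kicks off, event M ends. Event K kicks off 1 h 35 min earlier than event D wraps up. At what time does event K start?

9:02 AM

Event M ends at 10:22 AM + 149 min = 12:51 PM.
Event A ends at 12:51 PM − 229 min = 9:02 AM.
Event D ends at 9:02 AM + 95 min = 10:37 AM.
Event K starts at 10:37 AM − 95 min = 9:02 AM.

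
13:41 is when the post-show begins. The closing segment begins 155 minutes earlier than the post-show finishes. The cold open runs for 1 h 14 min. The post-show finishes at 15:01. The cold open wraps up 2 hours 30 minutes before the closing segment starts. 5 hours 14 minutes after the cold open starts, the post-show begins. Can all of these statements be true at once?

The closing segment starts at 15:01 − 155 min = 12:26.
The cold open ends at 12:26 − 150 min = 09:56.
The cold open starts at 09:56 − 74 min = 08:42.
The post-show starts at 08:42 + 314 min = 13:56.
But the post-show is also said to start at 13:41 — a 15-minute conflict.

No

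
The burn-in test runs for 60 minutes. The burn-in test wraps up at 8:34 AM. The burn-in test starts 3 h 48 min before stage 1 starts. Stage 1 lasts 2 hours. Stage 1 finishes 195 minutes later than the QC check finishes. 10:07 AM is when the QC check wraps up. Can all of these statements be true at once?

Stage 1 ends at 10:07 AM + 195 min = 1:22 PM.
Stage 1 starts at 1:22 PM − 120 min = 11:22 AM.
The burn-in test starts at 11:22 AM − 228 min = 7:34 AM.
The burn-in test ends at 7:34 AM + 60 min = 8:34 AM.
That matches the stated 8:34 AM, so the schedule is consistent.

Yes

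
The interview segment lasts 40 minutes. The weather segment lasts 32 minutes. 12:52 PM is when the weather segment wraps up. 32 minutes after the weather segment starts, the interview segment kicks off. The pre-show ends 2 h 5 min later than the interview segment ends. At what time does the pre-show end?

3:37 PM

The weather segment starts at 12:52 PM − 32 min = 12:20 PM.
The interview segment starts at 12:20 PM + 32 min = 12:52 PM.
The interview segment ends at 12:52 PM + 40 min = 1:32 PM.
The pre-show ends at 1:32 PM + 125 min = 3:37 PM.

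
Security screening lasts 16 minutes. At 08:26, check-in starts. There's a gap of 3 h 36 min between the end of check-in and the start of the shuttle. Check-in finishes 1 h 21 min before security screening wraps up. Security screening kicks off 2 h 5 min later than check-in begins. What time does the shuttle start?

Security screening starts at 08:26 + 125 min = 10:31.
Security screening ends at 10:31 + 16 min = 10:47.
Check-in ends at 10:47 − 81 min = 09:26.
The shuttle starts at 09:26 + 216 min = 13:02.

13:02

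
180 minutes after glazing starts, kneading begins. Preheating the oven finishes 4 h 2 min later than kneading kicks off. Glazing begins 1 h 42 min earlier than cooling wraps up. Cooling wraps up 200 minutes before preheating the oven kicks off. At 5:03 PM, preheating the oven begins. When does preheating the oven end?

7:03 PM

Cooling ends at 5:03 PM − 200 min = 1:43 PM.
Glazing starts at 1:43 PM − 102 min = 12:01 PM.
Kneading starts at 12:01 PM + 180 min = 3:01 PM.
Preheating the oven ends at 3:01 PM + 242 min = 7:03 PM.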